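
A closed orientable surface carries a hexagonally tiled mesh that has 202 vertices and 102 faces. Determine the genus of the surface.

2

Every face is a hexagon, so 2E = 6·102 = 612, giving E = 306.
χ = V − E + F = 202 − 306 + 102 = -2.
For a closed orientable surface χ = 2 − 2g, so g = (2 − (-2))/2 = 2.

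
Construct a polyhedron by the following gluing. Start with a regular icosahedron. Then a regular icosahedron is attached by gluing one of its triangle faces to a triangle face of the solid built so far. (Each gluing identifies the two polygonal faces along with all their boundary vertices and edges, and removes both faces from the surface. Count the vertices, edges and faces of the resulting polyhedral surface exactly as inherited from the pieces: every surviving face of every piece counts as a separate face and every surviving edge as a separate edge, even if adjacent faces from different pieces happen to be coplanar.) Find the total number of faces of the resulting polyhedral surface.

A regular icosahedron: V=12, E=30, F=20.
Attach a regular icosahedron (V=12, E=30, F=20) along a 3-gon: merge 3 vertices and 3 edges, delete both glued faces → V=21, E=57, F=38.
Check: V − E + F = 21 − 57 + 38 = 2.

38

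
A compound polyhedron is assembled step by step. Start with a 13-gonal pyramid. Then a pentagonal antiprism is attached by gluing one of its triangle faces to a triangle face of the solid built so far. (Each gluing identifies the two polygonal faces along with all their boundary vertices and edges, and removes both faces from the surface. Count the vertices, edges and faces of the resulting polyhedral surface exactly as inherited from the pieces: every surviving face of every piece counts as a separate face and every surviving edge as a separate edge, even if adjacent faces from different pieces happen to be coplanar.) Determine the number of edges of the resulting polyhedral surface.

A 13-gonal pyramid: V=14, E=26, F=14.
Attach a pentagonal antiprism (V=10, E=20, F=12) along a 3-gon: merge 3 vertices and 3 edges, delete both glued faces → V=21, E=43, F=24.
Check: V − E + F = 21 − 43 + 24 = 2.

43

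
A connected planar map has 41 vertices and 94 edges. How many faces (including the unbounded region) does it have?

55

Euler's formula for a connected plane graph: V − E + F = 2, so F = 2 − 41 + 94 = 55.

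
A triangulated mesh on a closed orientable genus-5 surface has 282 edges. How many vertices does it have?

χ = 2 − 2·5 = -8, and every face is a triangle so 3F = 2E.
F = 2E/3 = 188. Then V = -8 + E − F = -8 + 282 − 188 = 86.

86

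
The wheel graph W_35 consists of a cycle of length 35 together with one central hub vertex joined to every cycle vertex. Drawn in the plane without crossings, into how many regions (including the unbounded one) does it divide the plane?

W_35 has V = 35 + 1 = 36 vertices and E = 2·35 = 70 edges.
By Euler's formula F = 2 − V + E = 2 − 36 + 70 = 36.

36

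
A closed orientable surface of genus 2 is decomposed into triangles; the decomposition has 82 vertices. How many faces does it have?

χ = 2 − 2·2 = -2, and every face is a triangle so 3F = 2E.
V − E + F = -2 with E = 3F/2 gives 82 − (3/2 − 1)·F = -2, so F = 168 and E = 252.

168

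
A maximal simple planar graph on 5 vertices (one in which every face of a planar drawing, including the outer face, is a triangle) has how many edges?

In a plane triangulation 3F = 2E and V − E + F = 2, so E = 3V − 6 = 3·5 − 6 = 9.

9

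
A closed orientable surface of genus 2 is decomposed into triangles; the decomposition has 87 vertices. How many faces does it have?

178

χ = 2 − 2·2 = -2, and every face is a triangle so 3F = 2E.
V − E + F = -2 with E = 3F/2 gives 87 − (3/2 − 1)·F = -2, so F = 178 and E = 267.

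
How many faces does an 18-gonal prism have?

20

A prism on an n-gon has two n-gon bases and n rectangular sides: V = 2·18 = 36, E = 3·18 = 54, F = 18 + 2 = 20.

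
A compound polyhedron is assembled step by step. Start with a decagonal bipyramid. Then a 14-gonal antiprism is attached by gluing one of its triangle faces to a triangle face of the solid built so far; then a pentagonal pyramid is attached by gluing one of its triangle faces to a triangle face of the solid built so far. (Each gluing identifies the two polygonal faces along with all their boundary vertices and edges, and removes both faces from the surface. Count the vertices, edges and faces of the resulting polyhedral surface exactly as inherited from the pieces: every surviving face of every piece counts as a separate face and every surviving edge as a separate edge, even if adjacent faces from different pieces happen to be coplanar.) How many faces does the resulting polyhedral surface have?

A decagonal bipyramid: V=12, E=30, F=20.
Attach a 14-gonal antiprism (V=28, E=56, F=30) along a 3-gon: merge 3 vertices and 3 edges, delete both glued faces → V=37, E=83, F=48.
Attach a pentagonal pyramid (V=6, E=10, F=6) along a 3-gon: merge 3 vertices and 3 edges, delete both glued faces → V=40, E=90, F=52.
Check: V − E + F = 40 − 90 + 52 = 2.

52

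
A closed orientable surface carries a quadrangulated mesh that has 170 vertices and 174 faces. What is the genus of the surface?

3

Every face is a square, so 2E = 4·174 = 696, giving E = 348.
χ = V − E + F = 170 − 348 + 174 = -4.
For a closed orientable surface χ = 2 − 2g, so g = (2 − (-4))/2 = 3.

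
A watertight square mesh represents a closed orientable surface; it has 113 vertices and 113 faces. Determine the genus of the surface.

1

Every face is a square, so 2E = 4·113 = 452, giving E = 226.
χ = V − E + F = 113 − 226 + 113 = 0.
For a closed orientable surface χ = 2 − 2g, so g = (2 − (0))/2 = 1.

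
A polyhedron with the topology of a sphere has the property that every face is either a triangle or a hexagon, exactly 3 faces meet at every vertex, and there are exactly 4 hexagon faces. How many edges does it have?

Let x be the number of triangles; then F = 4 + x.
Edge–face incidences: 2E = 6·4 + 3·x = 24 + 3x.
Every vertex has degree 3, so 3V = 2E.
Euler: V − E + F = 2 ⇒ (2E)/3 − E + (4 + x) = 2.
Multiply by 6: 2·(2E) − 3·(2E) + 6·(4 + x) = 12, i.e. 24 + 6x − (24 + 3x) = 12.
Collecting terms: 3x = 12, so x = 4.
Then 2E = 24 + 3·4 = 36, so E = 18, V = 2E/3 = 12, F = 4 + 4 = 8.

18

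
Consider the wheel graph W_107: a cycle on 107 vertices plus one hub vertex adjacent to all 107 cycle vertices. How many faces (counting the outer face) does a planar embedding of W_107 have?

W_107 has V = 107 + 1 = 108 vertices and E = 2·107 = 214 edges.
By Euler's formula F = 2 − V + E = 2 − 108 + 214 = 108.

108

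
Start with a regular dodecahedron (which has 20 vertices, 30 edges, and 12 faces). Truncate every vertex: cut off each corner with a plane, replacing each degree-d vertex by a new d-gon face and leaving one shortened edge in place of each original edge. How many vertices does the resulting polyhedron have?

Truncation replaces each original edge-end by a new vertex, so V′ = 2E = 60.
Each original edge survives, and each old vertex of degree d contributes d new edges; summing degrees gives Σd = 2E, so E′ = E + 2E = 3E = 90.
Each original face survives and each original vertex becomes one new face: F′ = F + V = 32.

60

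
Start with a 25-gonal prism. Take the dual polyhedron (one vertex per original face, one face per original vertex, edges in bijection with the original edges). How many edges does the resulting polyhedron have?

The base solid has V = 50, E = 75, F = 27.
The dual swaps V and F and preserves E: V′ = F = 27, E′ = E = 75, F′ = V = 50.

75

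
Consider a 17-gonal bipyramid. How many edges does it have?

A bipyramid over an n-gon has 2n triangular faces and n + 2 vertices: V = 17 + 2 = 19, E = 3·17 = 51, F = 2·17 = 34.

51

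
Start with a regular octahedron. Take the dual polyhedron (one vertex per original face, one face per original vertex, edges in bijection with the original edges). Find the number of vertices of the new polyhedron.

The base solid has V = 6, E = 12, F = 8.
The dual swaps V and F and preserves E: V′ = F = 8, E′ = E = 12, F′ = V = 6.

8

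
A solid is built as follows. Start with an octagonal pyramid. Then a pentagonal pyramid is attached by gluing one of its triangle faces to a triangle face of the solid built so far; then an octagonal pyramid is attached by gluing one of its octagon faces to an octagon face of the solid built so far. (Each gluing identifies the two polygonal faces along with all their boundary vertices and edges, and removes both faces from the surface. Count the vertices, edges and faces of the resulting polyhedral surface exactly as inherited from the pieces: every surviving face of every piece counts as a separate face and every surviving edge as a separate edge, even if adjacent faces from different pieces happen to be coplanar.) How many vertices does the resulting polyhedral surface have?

13

An octagonal pyramid: V=9, E=16, F=9.
Attach a pentagonal pyramid (V=6, E=10, F=6) along a 3-gon: merge 3 vertices and 3 edges, delete both glued faces → V=12, E=23, F=13.
Attach an octagonal pyramid (V=9, E=16, F=9) along an 8-gon: merge 8 vertices and 8 edges, delete both glued faces → V=13, E=31, F=20.
Check: V − E + F = 13 − 31 + 20 = 2.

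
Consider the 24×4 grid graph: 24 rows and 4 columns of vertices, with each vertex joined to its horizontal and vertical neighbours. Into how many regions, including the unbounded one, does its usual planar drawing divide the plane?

The grid has V = 24·4 = 96 vertices and E = 24·3 + 4·23 = 164 edges.
F = 2 − V + E = 2 − 96 + 164 = 70.

70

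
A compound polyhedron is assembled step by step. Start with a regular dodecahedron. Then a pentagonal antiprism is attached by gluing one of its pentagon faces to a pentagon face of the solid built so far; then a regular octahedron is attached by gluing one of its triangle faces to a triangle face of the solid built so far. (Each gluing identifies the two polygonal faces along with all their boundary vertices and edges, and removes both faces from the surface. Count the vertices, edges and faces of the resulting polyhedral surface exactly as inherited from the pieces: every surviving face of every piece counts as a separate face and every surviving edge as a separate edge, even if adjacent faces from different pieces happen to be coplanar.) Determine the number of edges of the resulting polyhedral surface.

A regular dodecahedron: V=20, E=30, F=12.
Attach a pentagonal antiprism (V=10, E=20, F=12) along a 5-gon: merge 5 vertices and 5 edges, delete both glued faces → V=25, E=45, F=22.
Attach a regular octahedron (V=6, E=12, F=8) along a 3-gon: merge 3 vertices and 3 edges, delete both glued faces → V=28, E=54, F=28.
Check: V − E + F = 28 − 54 + 28 = 2.

54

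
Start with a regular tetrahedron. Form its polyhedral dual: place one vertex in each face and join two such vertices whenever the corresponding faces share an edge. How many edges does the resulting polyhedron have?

The base solid has V = 4, E = 6, F = 4.
The dual swaps V and F and preserves E: V′ = F = 4, E′ = E = 6, F′ = V = 4.

6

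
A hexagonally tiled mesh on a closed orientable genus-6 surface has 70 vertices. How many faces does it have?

χ = 2 − 2·6 = -10, and every face is a hexagon so 6F = 2E.
V − E + F = -10 with E = 6F/2 gives 70 − (6/2 − 1)·F = -10, so F = 40 and E = 120.

40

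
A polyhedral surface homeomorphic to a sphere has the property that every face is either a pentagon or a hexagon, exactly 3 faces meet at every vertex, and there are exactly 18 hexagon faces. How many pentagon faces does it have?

12

Let x be the number of pentagons; then F = 18 + x.
Edge–face incidences: 2E = 6·18 + 5·x = 108 + 5x.
Every vertex has degree 3, so 3V = 2E.
Euler: V − E + F = 2 ⇒ (2E)/3 − E + (18 + x) = 2.
Multiply by 6: 2·(2E) − 3·(2E) + 6·(18 + x) = 12, i.e. 108 + 6x − (108 + 5x) = 12.
Collecting terms: x = 12.
Then 2E = 108 + 5·12 = 168, so E = 84, V = 2E/3 = 56, F = 18 + 12 = 30.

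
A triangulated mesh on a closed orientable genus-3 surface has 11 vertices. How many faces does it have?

30

χ = 2 − 2·3 = -4, and every face is a triangle so 3F = 2E.
V − E + F = -4 with E = 3F/2 gives 11 − (3/2 − 1)·F = -4, so F = 30 and E = 45.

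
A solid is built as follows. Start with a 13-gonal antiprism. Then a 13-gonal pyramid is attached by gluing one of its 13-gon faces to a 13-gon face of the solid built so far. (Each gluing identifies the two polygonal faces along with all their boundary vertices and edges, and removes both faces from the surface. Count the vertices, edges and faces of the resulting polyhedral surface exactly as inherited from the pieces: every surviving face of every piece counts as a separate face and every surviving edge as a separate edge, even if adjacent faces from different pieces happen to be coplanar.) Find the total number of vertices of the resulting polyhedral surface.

A 13-gonal antiprism: V=26, E=52, F=28.
Attach a 13-gonal pyramid (V=14, E=26, F=14) along a 13-gon: merge 13 vertices and 13 edges, delete both glued faces → V=27, E=65, F=40.
Check: V − E + F = 27 − 65 + 40 = 2.

27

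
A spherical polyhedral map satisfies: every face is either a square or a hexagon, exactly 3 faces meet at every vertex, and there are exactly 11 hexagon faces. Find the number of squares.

Let x be the number of squares; then F = 11 + x.
Edge–face incidences: 2E = 6·11 + 4·x = 66 + 4x.
Every vertex has degree 3, so 3V = 2E.
Euler: V − E + F = 2 ⇒ (2E)/3 − E + (11 + x) = 2.
Multiply by 6: 2·(2E) − 3·(2E) + 6·(11 + x) = 12, i.e. 66 + 6x − (66 + 4x) = 12.
Collecting terms: 2x = 12, so x = 6.
Then 2E = 66 + 4·6 = 90, so E = 45, V = 2E/3 = 30, F = 11 + 6 = 17.

6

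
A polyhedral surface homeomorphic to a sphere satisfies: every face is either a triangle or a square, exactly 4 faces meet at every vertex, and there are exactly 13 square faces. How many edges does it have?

Let x be the number of triangles; then F = 13 + x.
Edge–face incidences: 2E = 4·13 + 3·x = 52 + 3x.
Every vertex has degree 4, so 4V = 2E.
Euler: V − E + F = 2 ⇒ (2E)/4 − E + (13 + x) = 2.
Multiply by 8: 2·(2E) − 4·(2E) + 8·(13 + x) = 16, i.e. 104 + 8x − 2·(52 + 3x) = 16.
Collecting terms: 2x = 16, so x = 8.
Then 2E = 52 + 3·8 = 76, so E = 38, V = 2E/4 = 19, F = 13 + 8 = 21.

38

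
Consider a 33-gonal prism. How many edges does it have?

A prism on an n-gon has two n-gon bases and n rectangular sides: V = 2·33 = 66, E = 3·33 = 99, F = 33 + 2 = 35.

99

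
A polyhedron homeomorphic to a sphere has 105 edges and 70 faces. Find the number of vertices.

Here V − E + F = 2.
V = 2 + E − F = 2 + 105 − 70 = 37.

37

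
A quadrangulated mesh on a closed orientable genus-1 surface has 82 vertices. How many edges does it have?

χ = 2 − 2·1 = 0, and every face is a square so 4F = 2E.
V − E + F = 0 with E = 4F/2 gives 82 − (4/2 − 1)·F = 0, so F = 82 and E = 164.

164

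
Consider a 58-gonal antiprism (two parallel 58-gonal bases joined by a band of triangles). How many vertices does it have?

An antiprism on an n-gon has two n-gon caps and 2n triangles: V = 2·58 = 116, E = 4·58 = 232, F = 2·58 + 2 = 118.
Check: V − E + F = 116 − 232 + 118 = 2.

116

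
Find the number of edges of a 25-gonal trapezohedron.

The n-trapezohedron (dual of the n-antiprism) has V = 2·25 + 2 = 52, E = 4·25 = 100, F = 2·25 = 50.

100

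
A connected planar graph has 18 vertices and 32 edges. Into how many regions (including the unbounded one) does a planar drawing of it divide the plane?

Euler's formula for a connected plane graph: V − E + F = 2, so F = 2 − 18 + 32 = 16.

16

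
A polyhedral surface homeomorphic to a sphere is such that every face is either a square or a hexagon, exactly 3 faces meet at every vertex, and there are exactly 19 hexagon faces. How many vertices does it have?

Let x be the number of squares; then F = 19 + x.
Edge–face incidences: 2E = 6·19 + 4·x = 114 + 4x.
Every vertex has degree 3, so 3V = 2E.
Euler: V − E + F = 2 ⇒ (2E)/3 − E + (19 + x) = 2.
Multiply by 6: 2·(2E) − 3·(2E) + 6·(19 + x) = 12, i.e. 114 + 6x − (114 + 4x) = 12.
Collecting terms: 2x = 12, so x = 6.
Then 2E = 114 + 4·6 = 138, so E = 69, V = 2E/3 = 46, F = 19 + 6 = 25.

46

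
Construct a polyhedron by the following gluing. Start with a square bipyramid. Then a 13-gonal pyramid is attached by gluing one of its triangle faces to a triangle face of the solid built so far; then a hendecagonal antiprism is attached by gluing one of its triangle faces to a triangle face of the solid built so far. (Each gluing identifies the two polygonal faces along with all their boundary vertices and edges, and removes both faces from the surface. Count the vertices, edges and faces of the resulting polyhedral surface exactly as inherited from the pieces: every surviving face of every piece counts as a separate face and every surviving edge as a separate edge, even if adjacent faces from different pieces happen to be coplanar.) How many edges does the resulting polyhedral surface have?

76

A square bipyramid: V=6, E=12, F=8.
Attach a 13-gonal pyramid (V=14, E=26, F=14) along a 3-gon: merge 3 vertices and 3 edges, delete both glued faces → V=17, E=35, F=20.
Attach a hendecagonal antiprism (V=22, E=44, F=24) along a 3-gon: merge 3 vertices and 3 edges, delete both glued faces → V=36, E=76, F=42.
Check: V − E + F = 36 − 76 + 42 = 2.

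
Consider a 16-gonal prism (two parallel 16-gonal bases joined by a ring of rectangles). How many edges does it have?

48

A prism on an n-gon has two n-gon bases and n rectangular sides: V = 2·16 = 32, E = 3·16 = 48, F = 16 + 2 = 18.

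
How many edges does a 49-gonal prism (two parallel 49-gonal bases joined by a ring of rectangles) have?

A prism on an n-gon has two n-gon bases and n rectangular sides: V = 2·49 = 98, E = 3·49 = 147, F = 49 + 2 = 51.
Check: V − E + F = 98 − 147 + 51 = 2.

147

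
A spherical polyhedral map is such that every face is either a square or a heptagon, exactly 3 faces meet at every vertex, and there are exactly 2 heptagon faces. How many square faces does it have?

Let x be the number of squares; then F = 2 + x.
Edge–face incidences: 2E = 7·2 + 4·x = 14 + 4x.
Every vertex has degree 3, so 3V = 2E.
Euler: V − E + F = 2 ⇒ (2E)/3 − E + (2 + x) = 2.
Multiply by 6: 2·(2E) − 3·(2E) + 6·(2 + x) = 12, i.e. 12 + 6x − (14 + 4x) = 12.
Collecting terms: 2x − 2 = 12, so 2x = 14, so x = 7.
Then 2E = 14 + 4·7 = 42, so E = 21, V = 2E/3 = 14, F = 2 + 7 = 9.

7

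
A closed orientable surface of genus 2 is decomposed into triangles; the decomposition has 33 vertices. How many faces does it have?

70

χ = 2 − 2·2 = -2, and every face is a triangle so 3F = 2E.
V − E + F = -2 with E = 3F/2 gives 33 − (3/2 − 1)·F = -2, so F = 70 and E = 105.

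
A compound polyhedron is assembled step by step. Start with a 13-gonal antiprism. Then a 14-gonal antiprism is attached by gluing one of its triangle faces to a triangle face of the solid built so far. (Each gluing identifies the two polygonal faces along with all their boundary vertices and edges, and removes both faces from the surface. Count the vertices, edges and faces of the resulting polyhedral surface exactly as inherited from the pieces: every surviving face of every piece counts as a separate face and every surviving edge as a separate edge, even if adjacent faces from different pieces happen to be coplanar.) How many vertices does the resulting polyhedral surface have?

A 13-gonal antiprism: V=26, E=52, F=28.
Attach a 14-gonal antiprism (V=28, E=56, F=30) along a 3-gon: merge 3 vertices and 3 edges, delete both glued faces → V=51, E=105, F=56.
Check: V − E + F = 51 − 105 + 56 = 2.

51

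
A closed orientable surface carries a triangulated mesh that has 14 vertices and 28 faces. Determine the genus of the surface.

1

Every face is a triangle, so 2E = 3·28 = 84, giving E = 42.
χ = V − E + F = 14 − 42 + 28 = 0.
For a closed orientable surface χ = 2 − 2g, so g = (2 − (0))/2 = 1.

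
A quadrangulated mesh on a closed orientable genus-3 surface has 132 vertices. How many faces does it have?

136

χ = 2 − 2·3 = -4, and every face is a square so 4F = 2E.
V − E + F = -4 with E = 4F/2 gives 132 − (4/2 − 1)·F = -4, so F = 136 and E = 272.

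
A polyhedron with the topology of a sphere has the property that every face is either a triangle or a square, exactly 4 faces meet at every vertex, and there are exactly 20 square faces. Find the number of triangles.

8

Let x be the number of triangles; then F = 20 + x.
Edge–face incidences: 2E = 4·20 + 3·x = 80 + 3x.
Every vertex has degree 4, so 4V = 2E.
Euler: V − E + F = 2 ⇒ (2E)/4 − E + (20 + x) = 2.
Multiply by 8: 2·(2E) − 4·(2E) + 8·(20 + x) = 16, i.e. 160 + 8x − 2·(80 + 3x) = 16.
Collecting terms: 2x = 16, so x = 8.
Then 2E = 80 + 3·8 = 104, so E = 52, V = 2E/4 = 26, F = 20 + 8 = 28.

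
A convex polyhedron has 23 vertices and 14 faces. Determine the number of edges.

35

Here V − E + F = 2.
E = V + F − (2) = 23 + 14 − (2) = 35.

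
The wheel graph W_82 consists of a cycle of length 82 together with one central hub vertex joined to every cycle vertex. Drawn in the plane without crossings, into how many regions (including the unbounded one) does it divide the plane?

W_82 has V = 82 + 1 = 83 vertices and E = 2·82 = 164 edges.
By Euler's formula F = 2 − V + E = 2 − 83 + 164 = 83.

83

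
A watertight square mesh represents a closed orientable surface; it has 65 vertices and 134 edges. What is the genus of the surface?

Every face is a square and each edge borders two faces, so 4F = 2·134, giving F = 67.
χ = V − E + F = 65 − 134 + 67 = -2.
For a closed orientable surface χ = 2 − 2g, so g = (2 − (-2))/2 = 2.

2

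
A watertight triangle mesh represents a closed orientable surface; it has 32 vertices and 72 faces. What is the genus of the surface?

Every face is a triangle, so 2E = 3·72 = 216, giving E = 108.
χ = V − E + F = 32 − 108 + 72 = -4.
For a closed orientable surface χ = 2 − 2g, so g = (2 − (-4))/2 = 3.

3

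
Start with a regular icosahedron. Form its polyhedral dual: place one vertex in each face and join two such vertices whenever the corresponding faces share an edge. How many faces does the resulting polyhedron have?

12

The base solid has V = 12, E = 30, F = 20.
The dual swaps V and F and preserves E: V′ = F = 20, E′ = E = 30, F′ = V = 12.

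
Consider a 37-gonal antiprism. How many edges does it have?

An antiprism on an n-gon has two n-gon caps and 2n triangles: V = 2·37 = 74, E = 4·37 = 148, F = 2·37 + 2 = 76.

148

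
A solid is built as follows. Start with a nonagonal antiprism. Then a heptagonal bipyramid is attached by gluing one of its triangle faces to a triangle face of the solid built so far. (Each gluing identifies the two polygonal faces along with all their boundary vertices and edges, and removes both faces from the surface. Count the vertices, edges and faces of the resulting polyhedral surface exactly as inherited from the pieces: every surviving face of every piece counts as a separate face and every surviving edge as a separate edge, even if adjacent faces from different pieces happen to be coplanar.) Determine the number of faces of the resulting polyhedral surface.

A nonagonal antiprism: V=18, E=36, F=20.
Attach a heptagonal bipyramid (V=9, E=21, F=14) along a 3-gon: merge 3 vertices and 3 edges, delete both glued faces → V=24, E=54, F=32.
Check: V − E + F = 24 − 54 + 32 = 2.

32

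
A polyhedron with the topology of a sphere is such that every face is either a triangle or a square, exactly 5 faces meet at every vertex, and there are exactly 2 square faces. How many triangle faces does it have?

Let x be the number of triangles; then F = 2 + x.
Edge–face incidences: 2E = 4·2 + 3·x = 8 + 3x.
Every vertex has degree 5, so 5V = 2E.
Euler: V − E + F = 2 ⇒ (2E)/5 − E + (2 + x) = 2.
Multiply by 10: 2·(2E) − 5·(2E) + 10·(2 + x) = 20, i.e. 20 + 10x − 3·(8 + 3x) = 20.
Collecting terms: x − 4 = 20, so x = 24.
Then 2E = 8 + 3·24 = 80, so E = 40, V = 2E/5 = 16, F = 2 + 24 = 26.

24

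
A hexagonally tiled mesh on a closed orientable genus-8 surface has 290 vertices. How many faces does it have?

152

χ = 2 − 2·8 = -14, and every face is a hexagon so 6F = 2E.
V − E + F = -14 with E = 6F/2 gives 290 − (6/2 − 1)·F = -14, so F = 152 and E = 456.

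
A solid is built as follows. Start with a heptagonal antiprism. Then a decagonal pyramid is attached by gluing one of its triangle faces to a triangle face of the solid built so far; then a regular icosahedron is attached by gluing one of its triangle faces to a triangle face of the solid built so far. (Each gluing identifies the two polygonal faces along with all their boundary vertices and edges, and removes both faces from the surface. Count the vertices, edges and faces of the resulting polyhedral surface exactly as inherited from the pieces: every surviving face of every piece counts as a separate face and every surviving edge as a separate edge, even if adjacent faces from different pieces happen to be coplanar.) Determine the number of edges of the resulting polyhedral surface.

72

A heptagonal antiprism: V=14, E=28, F=16.
Attach a decagonal pyramid (V=11, E=20, F=11) along a 3-gon: merge 3 vertices and 3 edges, delete both glued faces → V=22, E=45, F=25.
Attach a regular icosahedron (V=12, E=30, F=20) along a 3-gon: merge 3 vertices and 3 edges, delete both glued faces → V=31, E=72, F=43.
Check: V − E + F = 31 − 72 + 43 = 2.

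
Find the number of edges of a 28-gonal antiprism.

112

An antiprism on an n-gon has two n-gon caps and 2n triangles: V = 2·28 = 56, E = 4·28 = 112, F = 2·28 + 2 = 58.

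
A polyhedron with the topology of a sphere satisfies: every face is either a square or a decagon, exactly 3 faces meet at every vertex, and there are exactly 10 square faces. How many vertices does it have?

Let x be the number of decagons; then F = 10 + x.
Edge–face incidences: 2E = 4·10 + 10·x = 40 + 10x.
Every vertex has degree 3, so 3V = 2E.
Euler: V − E + F = 2 ⇒ (2E)/3 − E + (10 + x) = 2.
Multiply by 6: 2·(2E) − 3·(2E) + 6·(10 + x) = 12, i.e. 60 + 6x − (40 + 10x) = 12.
Collecting terms: −4x + 20 = 12, so −4x = −8, so x = 2.
Then 2E = 40 + 10·2 = 60, so E = 30, V = 2E/3 = 20, F = 10 + 2 = 12.

20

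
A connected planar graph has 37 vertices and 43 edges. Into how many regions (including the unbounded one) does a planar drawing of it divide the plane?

8

Euler's formula for a connected plane graph: V − E + F = 2, so F = 2 − 37 + 43 = 8.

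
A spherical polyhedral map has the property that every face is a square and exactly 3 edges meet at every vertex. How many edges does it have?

12

Each face has 4 edges and each edge borders two faces, so 2E = 4F.
Each vertex has degree 3, so 3V = 2E and hence V = 4F/3.
Euler: V − E + F = 2 ⇒ (4F/3) − (4F/2) + F = 2.
Multiply by 6: (8 − 12 + 6)F = 12, i.e. 2F = 12.
So F = 6, E = 4·6/2 = 12, V = 4·6/3 = 8.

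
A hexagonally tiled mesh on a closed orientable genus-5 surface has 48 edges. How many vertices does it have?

24

χ = 2 − 2·5 = -8, and every face is a hexagon so 6F = 2E.
F = 2E/6 = 16. Then V = -8 + E − F = -8 + 48 − 16 = 24.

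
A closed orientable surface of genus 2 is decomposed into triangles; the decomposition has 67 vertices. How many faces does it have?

χ = 2 − 2·2 = -2, and every face is a triangle so 3F = 2E.
V − E + F = -2 with E = 3F/2 gives 67 − (3/2 − 1)·F = -2, so F = 138 and E = 207.

138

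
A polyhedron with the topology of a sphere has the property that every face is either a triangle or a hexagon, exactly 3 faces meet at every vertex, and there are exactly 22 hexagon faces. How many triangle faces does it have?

4

Let x be the number of triangles; then F = 22 + x.
Edge–face incidences: 2E = 6·22 + 3·x = 132 + 3x.
Every vertex has degree 3, so 3V = 2E.
Euler: V − E + F = 2 ⇒ (2E)/3 − E + (22 + x) = 2.
Multiply by 6: 2·(2E) − 3·(2E) + 6·(22 + x) = 12, i.e. 132 + 6x − (132 + 3x) = 12.
Collecting terms: 3x = 12, so x = 4.
Then 2E = 132 + 3·4 = 144, so E = 72, V = 2E/3 = 48, F = 22 + 4 = 26.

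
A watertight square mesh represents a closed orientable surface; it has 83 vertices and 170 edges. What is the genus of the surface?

2

Every face is a square and each edge borders two faces, so 4F = 2·170, giving F = 85.
χ = V − E + F = 83 − 170 + 85 = -2.
For a closed orientable surface χ = 2 − 2g, so g = (2 − (-2))/2 = 2.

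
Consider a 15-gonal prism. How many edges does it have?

A prism on an n-gon has two n-gon bases and n rectangular sides: V = 2·15 = 30, E = 3·15 = 45, F = 15 + 2 = 17.

45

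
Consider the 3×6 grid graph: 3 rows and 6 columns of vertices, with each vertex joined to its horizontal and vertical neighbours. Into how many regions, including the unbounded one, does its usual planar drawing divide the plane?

11

The grid has V = 3·6 = 18 vertices and E = 3·5 + 6·2 = 27 edges.
F = 2 − V + E = 2 − 18 + 27 = 11.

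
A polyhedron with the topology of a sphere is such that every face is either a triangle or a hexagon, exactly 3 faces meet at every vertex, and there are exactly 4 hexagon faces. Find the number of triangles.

Let x be the number of triangles; then F = 4 + x.
Edge–face incidences: 2E = 6·4 + 3·x = 24 + 3x.
Every vertex has degree 3, so 3V = 2E.
Euler: V − E + F = 2 ⇒ (2E)/3 − E + (4 + x) = 2.
Multiply by 6: 2·(2E) − 3·(2E) + 6·(4 + x) = 12, i.e. 24 + 6x − (24 + 3x) = 12.
Collecting terms: 3x = 12, so x = 4.
Then 2E = 24 + 3·4 = 36, so E = 18, V = 2E/3 = 12, F = 4 + 4 = 8.

4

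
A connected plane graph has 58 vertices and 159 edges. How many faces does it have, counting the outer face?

Euler's formula for a connected plane graph: V − E + F = 2, so F = 2 − 58 + 159 = 103.

103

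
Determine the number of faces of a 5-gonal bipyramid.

A bipyramid over an n-gon has 2n triangular faces and n + 2 vertices: V = 5 + 2 = 7, E = 3·5 = 15, F = 2·5 = 10.

10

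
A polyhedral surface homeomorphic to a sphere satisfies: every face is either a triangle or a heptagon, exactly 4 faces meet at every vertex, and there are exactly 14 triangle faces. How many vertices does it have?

Let x be the number of heptagons; then F = 14 + x.
Edge–face incidences: 2E = 3·14 + 7·x = 42 + 7x.
Every vertex has degree 4, so 4V = 2E.
Euler: V − E + F = 2 ⇒ (2E)/4 − E + (14 + x) = 2.
Multiply by 8: 2·(2E) − 4·(2E) + 8·(14 + x) = 16, i.e. 112 + 8x − 2·(42 + 7x) = 16.
Collecting terms: −6x + 28 = 16, so −6x = −12, so x = 2.
Then 2E = 42 + 7·2 = 56, so E = 28, V = 2E/4 = 14, F = 14 + 2 = 16.

14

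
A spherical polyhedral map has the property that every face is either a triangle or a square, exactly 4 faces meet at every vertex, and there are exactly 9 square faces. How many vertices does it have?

Let x be the number of triangles; then F = 9 + x.
Edge–face incidences: 2E = 4·9 + 3·x = 36 + 3x.
Every vertex has degree 4, so 4V = 2E.
Euler: V − E + F = 2 ⇒ (2E)/4 − E + (9 + x) = 2.
Multiply by 8: 2·(2E) − 4·(2E) + 8·(9 + x) = 16, i.e. 72 + 8x − 2·(36 + 3x) = 16.
Collecting terms: 2x = 16, so x = 8.
Then 2E = 36 + 3·8 = 60, so E = 30, V = 2E/4 = 15, F = 9 + 8 = 17.

15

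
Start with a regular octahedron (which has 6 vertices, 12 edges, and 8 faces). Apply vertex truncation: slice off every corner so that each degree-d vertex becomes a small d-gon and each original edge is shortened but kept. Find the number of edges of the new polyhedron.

36

Truncation replaces each original edge-end by a new vertex, so V′ = 2E = 24.
Each original edge survives, and each old vertex of degree d contributes d new edges; summing degrees gives Σd = 2E, so E′ = E + 2E = 3E = 36.
Each original face survives and each original vertex becomes one new face: F′ = F + V = 14.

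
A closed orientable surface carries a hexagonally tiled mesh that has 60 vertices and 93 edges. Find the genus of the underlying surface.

Every face is a hexagon and each edge borders two faces, so 6F = 2·93, giving F = 31.
χ = V − E + F = 60 − 93 + 31 = -2.
For a closed orientable surface χ = 2 − 2g, so g = (2 − (-2))/2 = 2.

2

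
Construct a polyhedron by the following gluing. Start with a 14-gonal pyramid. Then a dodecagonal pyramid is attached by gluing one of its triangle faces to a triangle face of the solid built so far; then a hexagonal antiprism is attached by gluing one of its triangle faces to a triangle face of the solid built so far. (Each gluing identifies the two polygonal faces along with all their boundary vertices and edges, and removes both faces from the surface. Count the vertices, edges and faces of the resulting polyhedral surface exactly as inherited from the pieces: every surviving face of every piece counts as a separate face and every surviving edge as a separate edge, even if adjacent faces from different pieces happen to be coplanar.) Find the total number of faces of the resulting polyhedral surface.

A 14-gonal pyramid: V=15, E=28, F=15.
Attach a dodecagonal pyramid (V=13, E=24, F=13) along a 3-gon: merge 3 vertices and 3 edges, delete both glued faces → V=25, E=49, F=26.
Attach a hexagonal antiprism (V=12, E=24, F=14) along a 3-gon: merge 3 vertices and 3 edges, delete both glued faces → V=34, E=70, F=38.
Check: V − E + F = 34 − 70 + 38 = 2.

38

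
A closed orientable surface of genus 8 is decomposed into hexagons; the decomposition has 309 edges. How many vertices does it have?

192

χ = 2 − 2·8 = -14, and every face is a hexagon so 6F = 2E.
F = 2E/6 = 103. Then V = -14 + E − F = -14 + 309 − 103 = 192.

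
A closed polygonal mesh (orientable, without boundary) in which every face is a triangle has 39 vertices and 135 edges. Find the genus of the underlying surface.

4

Every face is a triangle and each edge borders two faces, so 3F = 2·135, giving F = 90.
χ = V − E + F = 39 − 135 + 90 = -6.
For a closed orientable surface χ = 2 − 2g, so g = (2 − (-6))/2 = 4.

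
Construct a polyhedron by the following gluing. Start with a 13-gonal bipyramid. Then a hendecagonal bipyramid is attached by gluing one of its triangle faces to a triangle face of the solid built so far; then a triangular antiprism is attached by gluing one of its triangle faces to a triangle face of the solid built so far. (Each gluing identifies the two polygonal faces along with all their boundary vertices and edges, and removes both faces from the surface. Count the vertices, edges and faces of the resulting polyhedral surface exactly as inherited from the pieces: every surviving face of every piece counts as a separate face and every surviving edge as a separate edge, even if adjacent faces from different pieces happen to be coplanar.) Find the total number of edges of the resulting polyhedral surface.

78

A 13-gonal bipyramid: V=15, E=39, F=26.
Attach a hendecagonal bipyramid (V=13, E=33, F=22) along a 3-gon: merge 3 vertices and 3 edges, delete both glued faces → V=25, E=69, F=46.
Attach a triangular antiprism (V=6, E=12, F=8) along a 3-gon: merge 3 vertices and 3 edges, delete both glued faces → V=28, E=78, F=52.
Check: V − E + F = 28 − 78 + 52 = 2.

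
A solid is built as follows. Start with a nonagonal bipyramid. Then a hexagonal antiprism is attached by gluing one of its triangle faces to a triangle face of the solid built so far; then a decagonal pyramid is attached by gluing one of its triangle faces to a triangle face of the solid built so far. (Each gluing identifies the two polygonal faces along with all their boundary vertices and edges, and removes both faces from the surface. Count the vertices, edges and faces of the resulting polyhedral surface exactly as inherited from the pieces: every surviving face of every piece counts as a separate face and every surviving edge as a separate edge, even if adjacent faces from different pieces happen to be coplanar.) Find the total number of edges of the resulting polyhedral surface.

65

A nonagonal bipyramid: V=11, E=27, F=18.
Attach a hexagonal antiprism (V=12, E=24, F=14) along a 3-gon: merge 3 vertices and 3 edges, delete both glued faces → V=20, E=48, F=30.
Attach a decagonal pyramid (V=11, E=20, F=11) along a 3-gon: merge 3 vertices and 3 edges, delete both glued faces → V=28, E=65, F=39.
Check: V − E + F = 28 − 65 + 39 = 2.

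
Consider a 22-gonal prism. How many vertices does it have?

A prism on an n-gon has two n-gon bases and n rectangular sides: V = 2·22 = 44, E = 3·22 = 66, F = 22 + 2 = 24.

44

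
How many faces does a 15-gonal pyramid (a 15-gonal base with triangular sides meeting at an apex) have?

16

A pyramid on an n-gon base has one n-gon and n triangles: V = 15 + 1 = 16, E = 2·15 = 30, F = 15 + 1 = 16.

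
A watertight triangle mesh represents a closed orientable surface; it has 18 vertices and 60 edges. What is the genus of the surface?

Every face is a triangle and each edge borders two faces, so 3F = 2·60, giving F = 40.
χ = V − E + F = 18 − 60 + 40 = -2.
For a closed orientable surface χ = 2 − 2g, so g = (2 − (-2))/2 = 2.

2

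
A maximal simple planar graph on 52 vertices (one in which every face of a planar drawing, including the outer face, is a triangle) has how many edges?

In a plane triangulation 3F = 2E and V − E + F = 2, so E = 3V − 6 = 3·52 − 6 = 150.

150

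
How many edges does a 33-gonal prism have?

99

A prism on an n-gon has two n-gon bases and n rectangular sides: V = 2·33 = 66, E = 3·33 = 99, F = 33 + 2 = 35.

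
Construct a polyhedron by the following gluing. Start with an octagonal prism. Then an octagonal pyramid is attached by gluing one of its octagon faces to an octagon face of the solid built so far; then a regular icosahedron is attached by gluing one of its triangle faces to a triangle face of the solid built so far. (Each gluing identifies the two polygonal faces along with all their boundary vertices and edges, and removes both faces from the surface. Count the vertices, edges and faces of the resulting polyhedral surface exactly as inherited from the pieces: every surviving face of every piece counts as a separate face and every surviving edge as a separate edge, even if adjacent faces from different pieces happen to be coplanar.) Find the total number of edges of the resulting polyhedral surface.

An octagonal prism: V=16, E=24, F=10.
Attach an octagonal pyramid (V=9, E=16, F=9) along an 8-gon: merge 8 vertices and 8 edges, delete both glued faces → V=17, E=32, F=17.
Attach a regular icosahedron (V=12, E=30, F=20) along a 3-gon: merge 3 vertices and 3 edges, delete both glued faces → V=26, E=59, F=35.
Check: V − E + F = 26 − 59 + 35 = 2.

59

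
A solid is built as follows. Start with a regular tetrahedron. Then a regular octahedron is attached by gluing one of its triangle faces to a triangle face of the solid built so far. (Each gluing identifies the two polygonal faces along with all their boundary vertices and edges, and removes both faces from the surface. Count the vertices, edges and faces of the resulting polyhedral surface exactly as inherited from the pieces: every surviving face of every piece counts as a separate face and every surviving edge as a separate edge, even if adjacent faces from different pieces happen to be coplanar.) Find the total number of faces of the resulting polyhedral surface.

A regular tetrahedron: V=4, E=6, F=4.
Attach a regular octahedron (V=6, E=12, F=8) along a 3-gon: merge 3 vertices and 3 edges, delete both glued faces → V=7, E=15, F=10.
Check: V − E + F = 7 − 15 + 10 = 2.

10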